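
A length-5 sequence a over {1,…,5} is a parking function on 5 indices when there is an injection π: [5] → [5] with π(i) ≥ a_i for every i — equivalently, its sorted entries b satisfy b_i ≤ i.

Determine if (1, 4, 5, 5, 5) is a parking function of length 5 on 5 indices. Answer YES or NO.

Order a: b = (1, 4, 5, 5, 5).
  b_1=1 ≤ 1
  b_2=4 > 2
  fails at i=2 ⇒ NO

NO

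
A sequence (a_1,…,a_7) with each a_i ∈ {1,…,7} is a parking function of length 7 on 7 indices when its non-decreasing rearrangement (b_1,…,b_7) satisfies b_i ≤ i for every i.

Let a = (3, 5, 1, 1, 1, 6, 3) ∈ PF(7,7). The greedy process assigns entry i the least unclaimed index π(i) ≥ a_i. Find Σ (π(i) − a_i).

8

Σπ(i) = 1+…+7 = 28; Σa = 3+5+1+1+1+6+3 = 20; disp = 28−20 = 8.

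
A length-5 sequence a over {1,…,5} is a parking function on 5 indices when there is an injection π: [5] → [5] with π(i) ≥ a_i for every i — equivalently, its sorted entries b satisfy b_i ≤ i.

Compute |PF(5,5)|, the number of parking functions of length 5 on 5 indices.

Count = 1·6^4 = 1·1296 = 1296 (Pollak)
E.g. (3,1,2,3,1) → sorted (1,1,2,3,3): b_i ≤ i ∀i, a PF.

1296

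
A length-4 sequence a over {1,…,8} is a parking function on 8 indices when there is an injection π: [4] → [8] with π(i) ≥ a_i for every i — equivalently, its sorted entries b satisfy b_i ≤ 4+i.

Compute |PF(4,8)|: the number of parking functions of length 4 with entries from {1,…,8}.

|PF(4,8)| = (8−4+1)·(8+1)^(4−1) = 5·729 = 3645 (Konheim–Weiss)
Check (6,5,5,1) → sorted (1,5,5,6): b_i ≤ 4+i ∀i, a PF.

3645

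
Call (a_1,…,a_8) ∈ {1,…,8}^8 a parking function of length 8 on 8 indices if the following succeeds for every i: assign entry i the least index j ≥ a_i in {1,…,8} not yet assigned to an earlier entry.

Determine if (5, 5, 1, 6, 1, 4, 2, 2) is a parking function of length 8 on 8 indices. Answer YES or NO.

YES

Sorted: b = (1, 1, 2, 2, 4, 5, 5, 6).
  b_1=1 ≤ 1
  b_2=1 ≤ 2
  b_3=2 ≤ 3
  b_4=2 ≤ 4
  b_5=4 ≤ 5
  b_6=5 ≤ 6
  b_7=5 ≤ 7
  b_8=6 ≤ 8
All bounds hold ⇒ YES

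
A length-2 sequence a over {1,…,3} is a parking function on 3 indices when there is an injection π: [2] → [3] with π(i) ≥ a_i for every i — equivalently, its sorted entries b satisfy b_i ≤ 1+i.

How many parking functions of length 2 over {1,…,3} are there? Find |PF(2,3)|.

8

Count = (4−2)·4^(2−1) = 2×4 = 8
Check (3,1) → sorted (1,3): b_i ≤ 1+i ∀i, a PF.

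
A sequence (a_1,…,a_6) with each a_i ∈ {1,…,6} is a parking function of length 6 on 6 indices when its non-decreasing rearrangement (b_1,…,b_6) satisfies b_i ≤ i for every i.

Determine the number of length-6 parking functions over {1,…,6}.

#PF = (7−6)·7^(6−1) = 1·16807 = 16807 [KW]
One tuple (1,2,6,1,4,3) → sorted (1,1,2,3,4,6): b_i ≤ i ∀i, a PF.

16807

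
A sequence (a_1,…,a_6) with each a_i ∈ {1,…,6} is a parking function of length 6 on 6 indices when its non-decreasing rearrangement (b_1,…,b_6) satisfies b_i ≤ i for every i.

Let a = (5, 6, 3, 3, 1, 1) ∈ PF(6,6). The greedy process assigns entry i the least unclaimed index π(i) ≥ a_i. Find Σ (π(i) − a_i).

2

Σπ = 6·7/2 = 21 (π permutes [6]); Σa = 5+6+3+3+1+1 = 19; disp = 21−19 = 2.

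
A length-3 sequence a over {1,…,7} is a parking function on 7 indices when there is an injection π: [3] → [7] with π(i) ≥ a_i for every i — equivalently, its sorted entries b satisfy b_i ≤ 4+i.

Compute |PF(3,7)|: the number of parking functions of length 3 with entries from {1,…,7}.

320

Count = (8−3)·8^(3−1) = 5·64 = 320
Example (5,2,6) → sorted (2,5,6): b_i ≤ 4+i ∀i, a PF.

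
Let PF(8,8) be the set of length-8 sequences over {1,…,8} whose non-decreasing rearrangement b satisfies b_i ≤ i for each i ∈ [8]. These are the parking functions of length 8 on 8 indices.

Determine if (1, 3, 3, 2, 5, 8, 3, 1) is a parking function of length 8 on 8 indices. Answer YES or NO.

YES

Order a: b = (1, 1, 2, 3, 3, 3, 5, 8).
  b_1=1 ≤ 1
  b_2=1 ≤ 2
  b_3=2 ≤ 3
  b_4=3 ≤ 4
  b_5=3 ≤ 5
  b_6=3 ≤ 6
  b_7=5 ≤ 7
  b_8=8 ≤ 8
All bounds hold ⇒ YES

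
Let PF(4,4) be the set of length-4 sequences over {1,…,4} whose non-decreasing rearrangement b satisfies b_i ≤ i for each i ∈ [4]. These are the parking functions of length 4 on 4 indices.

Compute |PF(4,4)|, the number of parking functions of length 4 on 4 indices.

125

|PF(4,4)| = (4−4+1)·(4+1)^(4−1) = 1×125 = 125
E.g. (3,2,3,1) → sorted (1,2,3,3): b_i ≤ i ∀i, a PF.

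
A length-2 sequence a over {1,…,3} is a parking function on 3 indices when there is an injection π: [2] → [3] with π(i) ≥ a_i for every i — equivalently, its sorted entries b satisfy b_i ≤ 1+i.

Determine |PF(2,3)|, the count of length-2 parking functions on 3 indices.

Count = (4−2)·4^(2−1) = 2·4 = 8 [KW]
Check (2,2) → sorted (2,2): b_i ≤ 1+i ∀i, a PF.

8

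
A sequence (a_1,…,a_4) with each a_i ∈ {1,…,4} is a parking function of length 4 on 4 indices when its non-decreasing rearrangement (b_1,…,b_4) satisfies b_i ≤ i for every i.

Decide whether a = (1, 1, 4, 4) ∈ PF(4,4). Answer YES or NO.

Order a: b = (1, 1, 4, 4).
  b_1=1 ≤ 1
  b_2=1 ≤ 2
  b_3=4 > 3
  fails at i=3 ⇒ NO

NO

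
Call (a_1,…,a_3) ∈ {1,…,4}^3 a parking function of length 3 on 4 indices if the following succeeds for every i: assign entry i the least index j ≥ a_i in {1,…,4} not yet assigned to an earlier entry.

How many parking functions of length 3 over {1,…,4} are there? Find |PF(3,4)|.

Count = (5−3)·5^(3−1) = 2·25 = 50 (Konheim–Weiss)
Example (2,1,2) → sorted (1,2,2): b_i ≤ 1+i ∀i, a PF.

50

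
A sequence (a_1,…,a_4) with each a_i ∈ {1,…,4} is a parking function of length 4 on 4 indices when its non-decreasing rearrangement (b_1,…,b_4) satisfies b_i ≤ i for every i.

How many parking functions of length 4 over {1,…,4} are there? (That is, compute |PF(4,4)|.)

125

|PF| = (4+1−4)·(4+1)^{4−1} = 1 · 125 = 125 [KW]
Example (1,3,1,2) → sorted (1,1,2,3): b_i ≤ i ∀i, a PF.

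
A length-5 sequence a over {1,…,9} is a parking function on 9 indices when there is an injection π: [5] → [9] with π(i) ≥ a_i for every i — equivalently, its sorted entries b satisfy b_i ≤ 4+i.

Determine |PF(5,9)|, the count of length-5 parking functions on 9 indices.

|PF(5,9)| = 5·10^4 = 5×10000 = 50000 (Pollak)
E.g. (6,1,7,6,1) → sorted (1,1,6,6,7): b_i ≤ 4+i ∀i, a PF.

50000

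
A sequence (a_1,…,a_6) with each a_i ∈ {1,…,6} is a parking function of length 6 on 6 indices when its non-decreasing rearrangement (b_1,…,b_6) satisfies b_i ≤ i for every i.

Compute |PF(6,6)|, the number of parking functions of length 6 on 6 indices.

|PF(6,6)| = 1·7^5 = 1×16807 = 16807 (Pollak)
Example (1,4,1,2,4,2) → sorted (1,1,2,2,4,4): b_i ≤ i ∀i, a PF.

16807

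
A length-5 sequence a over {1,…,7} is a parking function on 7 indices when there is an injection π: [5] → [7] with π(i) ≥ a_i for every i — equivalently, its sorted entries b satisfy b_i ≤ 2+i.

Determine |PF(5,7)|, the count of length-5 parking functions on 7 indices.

|PF| = (7+1−5)·(7+1)^{5−1} = 3·4096 = 12288 (Konheim–Weiss)
Example (4,2,3,2,7) → sorted (2,2,3,4,7): b_i ≤ 2+i ∀i, a PF.

12288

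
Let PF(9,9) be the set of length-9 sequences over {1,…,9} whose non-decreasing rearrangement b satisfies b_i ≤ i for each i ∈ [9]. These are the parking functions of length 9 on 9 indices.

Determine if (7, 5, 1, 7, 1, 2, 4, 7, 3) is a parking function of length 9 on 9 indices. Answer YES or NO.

Order a: b = (1, 1, 2, 3, 4, 5, 7, 7, 7).
  b_1=1 ≤ 1
  b_2=1 ≤ 2
  b_3=2 ≤ 3
  b_4=3 ≤ 4
  b_5=4 ≤ 5
  b_6=5 ≤ 6
  b_7=7 ≤ 7
  b_8=7 ≤ 8
  b_9=7 ≤ 9
All bounds hold ⇒ YES

YES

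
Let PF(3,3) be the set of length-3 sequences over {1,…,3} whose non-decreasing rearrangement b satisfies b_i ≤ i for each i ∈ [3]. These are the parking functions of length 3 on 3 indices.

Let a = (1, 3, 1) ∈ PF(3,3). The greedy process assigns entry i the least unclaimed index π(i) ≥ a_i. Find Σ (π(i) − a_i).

1

Σπ(i) = 1+…+3 = 6; Σa = 1+3+1 = 5; disp = 6−5 = 1.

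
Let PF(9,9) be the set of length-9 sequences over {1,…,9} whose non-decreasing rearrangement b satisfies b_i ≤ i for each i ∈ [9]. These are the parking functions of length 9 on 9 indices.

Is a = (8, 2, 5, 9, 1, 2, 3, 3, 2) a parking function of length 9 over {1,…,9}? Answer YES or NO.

YES

Rearranged: b = (1, 2, 2, 2, 3, 3, 5, 8, 9).
  b_1=1 ≤ 1
  b_2=2 ≤ 2
  b_3=2 ≤ 3
  b_4=2 ≤ 4
  b_5=3 ≤ 5
  b_6=3 ≤ 6
  b_7=5 ≤ 7
  b_8=8 ≤ 8
  b_9=9 ≤ 9
All bounds hold ⇒ YES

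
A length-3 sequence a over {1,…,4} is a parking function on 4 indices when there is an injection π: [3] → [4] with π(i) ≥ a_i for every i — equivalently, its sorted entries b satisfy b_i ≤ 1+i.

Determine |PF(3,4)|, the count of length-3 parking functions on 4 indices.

|PF(3,4)| = 2·5^2 = 2·25 = 50
Check (1,2,1) → sorted (1,1,2): b_i ≤ 1+i ∀i, a PF.

50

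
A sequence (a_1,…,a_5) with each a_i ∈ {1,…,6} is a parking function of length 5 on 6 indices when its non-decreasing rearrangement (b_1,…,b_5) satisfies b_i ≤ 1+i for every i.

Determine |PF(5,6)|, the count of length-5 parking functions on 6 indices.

Count = (6+1−5)·(6+1)^{5−1} = 2×2401 = 4802 (Pollak)
One tuple (5,4,1,2,1) → sorted (1,1,2,4,5): b_i ≤ 1+i ∀i, a PF.

4802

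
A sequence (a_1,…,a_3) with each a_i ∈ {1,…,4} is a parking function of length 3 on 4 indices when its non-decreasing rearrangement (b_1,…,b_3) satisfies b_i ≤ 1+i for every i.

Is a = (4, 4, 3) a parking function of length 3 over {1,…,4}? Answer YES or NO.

NO

Order a: b = (3, 4, 4).
  b_1=3 > 2
  fails at i=1 ⇒ NO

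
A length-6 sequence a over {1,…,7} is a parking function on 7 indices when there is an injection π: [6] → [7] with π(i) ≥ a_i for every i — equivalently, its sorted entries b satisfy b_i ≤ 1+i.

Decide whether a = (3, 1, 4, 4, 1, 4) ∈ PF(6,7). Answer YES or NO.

Rearranged: b = (1, 1, 3, 4, 4, 4).
  b_1=1 ≤ 2
  b_2=1 ≤ 3
  b_3=3 ≤ 4
  b_4=4 ≤ 5
  b_5=4 ≤ 6
  b_6=4 ≤ 7
All bounds hold ⇒ YES

YES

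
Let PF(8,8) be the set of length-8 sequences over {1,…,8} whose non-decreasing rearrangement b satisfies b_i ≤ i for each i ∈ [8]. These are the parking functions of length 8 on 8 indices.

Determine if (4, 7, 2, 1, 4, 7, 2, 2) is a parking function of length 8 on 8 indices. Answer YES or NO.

Order a: b = (1, 2, 2, 2, 4, 4, 7, 7).
  b_1=1 ≤ 1
  b_2=2 ≤ 2
  b_3=2 ≤ 3
  b_4=2 ≤ 4
  b_5=4 ≤ 5
  b_6=4 ≤ 6
  b_7=7 ≤ 7
  b_8=7 ≤ 8
All bounds hold ⇒ YES

YES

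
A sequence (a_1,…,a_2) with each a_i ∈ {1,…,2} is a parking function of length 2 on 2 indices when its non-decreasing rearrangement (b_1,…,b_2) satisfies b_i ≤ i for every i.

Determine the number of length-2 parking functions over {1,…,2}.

Count = (3−2)·3^(2−1) = 1·3 = 3 [KW]
Check (1,1) → sorted (1,1): b_i ≤ i ∀i, a PF.

3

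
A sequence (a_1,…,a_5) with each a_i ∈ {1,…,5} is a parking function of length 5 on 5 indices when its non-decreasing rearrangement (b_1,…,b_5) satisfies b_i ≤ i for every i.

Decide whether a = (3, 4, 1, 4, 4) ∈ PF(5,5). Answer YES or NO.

NO

Rearranged: b = (1, 3, 4, 4, 4).
  b_1=1 ≤ 1
  b_2=3 > 2
  fails at i=2 ⇒ NO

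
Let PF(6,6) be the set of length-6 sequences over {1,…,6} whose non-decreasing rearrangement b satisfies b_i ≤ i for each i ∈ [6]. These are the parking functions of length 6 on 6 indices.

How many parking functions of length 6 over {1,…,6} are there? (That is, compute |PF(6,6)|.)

16807

|PF(6,6)| = (7−6)·7^(6−1) = 1×16807 = 16807
Example (1,1,2,1,3,5) → sorted (1,1,1,2,3,5): b_i ≤ i ∀i, a PF.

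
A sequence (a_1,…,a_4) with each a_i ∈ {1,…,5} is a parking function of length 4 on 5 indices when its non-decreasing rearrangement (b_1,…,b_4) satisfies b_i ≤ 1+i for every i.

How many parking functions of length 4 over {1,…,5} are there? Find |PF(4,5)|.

|PF(4,5)| = 2·6^3 = 2·216 = 432
Check (5,4,1,1) → sorted (1,1,4,5): b_i ≤ 1+i ∀i, a PF.

432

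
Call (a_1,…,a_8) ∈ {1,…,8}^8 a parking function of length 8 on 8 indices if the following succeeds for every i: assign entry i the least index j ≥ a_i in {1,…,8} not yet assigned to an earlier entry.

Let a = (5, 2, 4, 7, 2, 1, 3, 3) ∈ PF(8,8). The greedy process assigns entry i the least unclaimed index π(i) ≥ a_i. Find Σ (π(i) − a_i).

Σπ = 36 ({1..8} each once); Σa = 5+2+4+7+2+1+3+3 = 27; disp = 36−27 = 9.

9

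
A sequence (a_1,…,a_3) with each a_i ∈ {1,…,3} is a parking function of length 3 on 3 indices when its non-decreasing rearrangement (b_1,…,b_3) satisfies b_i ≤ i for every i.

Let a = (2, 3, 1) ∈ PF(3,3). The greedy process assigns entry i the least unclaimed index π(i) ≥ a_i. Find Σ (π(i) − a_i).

0

Σπ = 3·4/2 = 6 (π permutes [3]); Σa = 2+3+1 = 6; disp = 6−6 = 0.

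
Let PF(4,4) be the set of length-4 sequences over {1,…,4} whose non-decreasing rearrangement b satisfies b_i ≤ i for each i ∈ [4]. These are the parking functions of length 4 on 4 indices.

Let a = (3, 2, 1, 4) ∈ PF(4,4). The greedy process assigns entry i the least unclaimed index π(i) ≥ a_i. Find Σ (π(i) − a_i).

0

Σπ = 10 ({1..4} each once); Σa = 3+2+1+4 = 10; disp = 10−10 = 0.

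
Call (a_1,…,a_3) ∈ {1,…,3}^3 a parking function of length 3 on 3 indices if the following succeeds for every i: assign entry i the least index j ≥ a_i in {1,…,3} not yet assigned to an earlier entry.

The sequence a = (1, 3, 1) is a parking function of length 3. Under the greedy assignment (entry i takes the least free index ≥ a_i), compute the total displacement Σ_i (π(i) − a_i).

Σπ = 3·4/2 = 6 (π permutes [3]); Σa = 1+3+1 = 5; disp = 6−5 = 1.

1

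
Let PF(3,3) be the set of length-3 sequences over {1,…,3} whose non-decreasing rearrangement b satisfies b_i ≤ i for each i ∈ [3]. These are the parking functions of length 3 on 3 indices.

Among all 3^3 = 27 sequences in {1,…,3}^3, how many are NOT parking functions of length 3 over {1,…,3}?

|PF(3,3)| = (4−3)·4^(3−1) = 1×16 = 16
Example (3,3,2) → sorted (2,3,3): b_1=2>1, not a PF.
Total 27; non-PF = 27−16 = 11

11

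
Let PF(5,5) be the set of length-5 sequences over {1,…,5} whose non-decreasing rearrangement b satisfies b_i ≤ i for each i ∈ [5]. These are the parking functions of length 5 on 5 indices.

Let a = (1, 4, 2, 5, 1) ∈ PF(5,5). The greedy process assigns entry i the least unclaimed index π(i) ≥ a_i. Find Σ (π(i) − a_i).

Σπ(i) = 1+…+5 = 15; Σa = 1+4+2+5+1 = 13; disp = 15−13 = 2.

2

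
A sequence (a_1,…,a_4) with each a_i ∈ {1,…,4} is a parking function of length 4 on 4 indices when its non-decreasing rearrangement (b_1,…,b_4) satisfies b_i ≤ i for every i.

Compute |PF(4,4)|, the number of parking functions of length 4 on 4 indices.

125

#PF = (5−4)·5^(4−1) = 1·125 = 125 [KW]
Check (2,4,1,3) → sorted (1,2,3,4): b_i ≤ i ∀i, a PF.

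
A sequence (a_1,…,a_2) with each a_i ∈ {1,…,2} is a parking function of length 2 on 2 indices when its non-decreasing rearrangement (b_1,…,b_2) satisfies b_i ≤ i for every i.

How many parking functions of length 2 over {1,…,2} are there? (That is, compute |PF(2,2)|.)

#PF = (3−2)·3^(2−1) = 1 · 3 = 3 (Konheim–Weiss)
E.g. (1,2) → sorted (1,2): b_i ≤ i ∀i, a PF.

3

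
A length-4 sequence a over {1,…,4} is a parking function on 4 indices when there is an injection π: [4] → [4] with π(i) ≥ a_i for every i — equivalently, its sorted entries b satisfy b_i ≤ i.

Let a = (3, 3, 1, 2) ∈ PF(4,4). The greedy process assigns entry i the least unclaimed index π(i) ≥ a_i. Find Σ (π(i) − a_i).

1

Σπ = 4·5/2 = 10 (π permutes [4]); Σa = 3+3+1+2 = 9; disp = 10−9 = 1.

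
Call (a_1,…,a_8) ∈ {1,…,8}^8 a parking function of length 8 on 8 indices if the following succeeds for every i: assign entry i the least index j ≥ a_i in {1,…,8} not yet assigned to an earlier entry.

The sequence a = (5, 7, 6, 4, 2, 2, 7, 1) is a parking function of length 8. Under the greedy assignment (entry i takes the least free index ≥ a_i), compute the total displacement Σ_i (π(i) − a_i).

Σπ = 8·9/2 = 36 (π permutes [8]); Σa = 5+7+6+4+2+2+7+1 = 34; disp = 36−34 = 2.

2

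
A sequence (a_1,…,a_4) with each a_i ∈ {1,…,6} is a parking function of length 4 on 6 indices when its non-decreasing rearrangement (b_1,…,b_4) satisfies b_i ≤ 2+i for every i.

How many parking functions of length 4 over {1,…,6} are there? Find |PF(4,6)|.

Count = (7−4)·7^(4−1) = 3 · 343 = 1029 (Pollak)
E.g. (3,3,4,2) → sorted (2,3,3,4): b_i ≤ 2+i ∀i, a PF.

1029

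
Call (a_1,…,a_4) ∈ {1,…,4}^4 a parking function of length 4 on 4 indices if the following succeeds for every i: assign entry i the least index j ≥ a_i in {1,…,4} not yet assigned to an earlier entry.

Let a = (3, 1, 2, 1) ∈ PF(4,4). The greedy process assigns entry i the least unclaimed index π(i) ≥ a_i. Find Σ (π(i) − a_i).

3

Σπ(i) = 1+…+4 = 10; Σa = 3+1+2+1 = 7; disp = 10−7 = 3.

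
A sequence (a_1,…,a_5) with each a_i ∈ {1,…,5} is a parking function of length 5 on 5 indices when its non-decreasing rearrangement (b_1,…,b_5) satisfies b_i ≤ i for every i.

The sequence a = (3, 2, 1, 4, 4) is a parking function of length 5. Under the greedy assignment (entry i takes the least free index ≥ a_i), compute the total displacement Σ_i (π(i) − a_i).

Σπ(i) = 1+…+5 = 15; Σa = 3+2+1+4+4 = 14; disp = 15−14 = 1.

1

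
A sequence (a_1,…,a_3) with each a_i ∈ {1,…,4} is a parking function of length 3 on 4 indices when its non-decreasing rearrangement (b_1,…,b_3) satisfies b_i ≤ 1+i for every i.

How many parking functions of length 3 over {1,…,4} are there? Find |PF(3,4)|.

50

|PF(3,4)| = (5−3)·5^(3−1) = 2 · 25 = 50 (Konheim–Weiss)
One tuple (1,1,2) → sorted (1,1,2): b_i ≤ 1+i ∀i, a PF.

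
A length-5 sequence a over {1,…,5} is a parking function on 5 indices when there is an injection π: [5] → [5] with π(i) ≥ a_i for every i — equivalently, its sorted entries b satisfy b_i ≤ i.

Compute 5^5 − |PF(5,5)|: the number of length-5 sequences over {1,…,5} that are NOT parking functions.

1829

|PF(5,5)| = (5−5+1)·(5+1)^(5−1) = 1×1296 = 1296 (Konheim–Weiss)
One tuple (2,5,3,3,2) → sorted (2,2,3,3,5): b_1=2>1, not a PF.
So 3125 − 1296 = 1829 fail.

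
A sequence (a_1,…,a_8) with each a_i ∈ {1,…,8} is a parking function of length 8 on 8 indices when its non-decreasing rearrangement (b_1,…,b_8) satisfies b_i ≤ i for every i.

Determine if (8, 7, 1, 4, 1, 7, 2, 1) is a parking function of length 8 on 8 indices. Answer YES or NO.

Order a: b = (1, 1, 1, 2, 4, 7, 7, 8).
  b_1=1 ≤ 1
  b_2=1 ≤ 2
  b_3=1 ≤ 3
  b_4=2 ≤ 4
  b_5=4 ≤ 5
  b_6=7 > 6
  fails at i=6 ⇒ NO

NO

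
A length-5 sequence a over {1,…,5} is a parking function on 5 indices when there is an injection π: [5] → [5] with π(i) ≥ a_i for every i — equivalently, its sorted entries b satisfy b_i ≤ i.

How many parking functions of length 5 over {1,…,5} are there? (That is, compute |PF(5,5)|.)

1296

|PF| = 1·6^4 = 1 · 1296 = 1296
One tuple (4,1,1,3,4) → sorted (1,1,3,4,4): b_i ≤ i ∀i, a PF.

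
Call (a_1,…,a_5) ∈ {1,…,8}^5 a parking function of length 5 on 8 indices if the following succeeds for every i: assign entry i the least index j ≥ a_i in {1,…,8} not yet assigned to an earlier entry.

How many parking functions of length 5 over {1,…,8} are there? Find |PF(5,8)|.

Count = (9−5)·9^(5−1) = 4·6561 = 26244
Example (8,2,5,7,4) → sorted (2,4,5,7,8): b_i ≤ 3+i ∀i, a PF.

26244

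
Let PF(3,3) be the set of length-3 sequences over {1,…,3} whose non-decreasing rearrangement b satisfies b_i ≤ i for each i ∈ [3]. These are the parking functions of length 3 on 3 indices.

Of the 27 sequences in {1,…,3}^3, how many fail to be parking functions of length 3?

11

#PF = (3−3+1)·(3+1)^(3−1) = 1·16 = 16 (Konheim–Weiss)
Example (3,3,2) → sorted (2,3,3): b_1=2>1, not a PF.
Total 27; non-PF = 27−16 = 11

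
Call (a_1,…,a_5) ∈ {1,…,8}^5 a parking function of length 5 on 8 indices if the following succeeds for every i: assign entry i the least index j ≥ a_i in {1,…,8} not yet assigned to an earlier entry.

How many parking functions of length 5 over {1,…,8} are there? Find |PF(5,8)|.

26244

|PF| = (9−5)·9^(5−1) = 4·6561 = 26244 [KW]
One tuple (8,5,4,3,4) → sorted (3,4,4,5,8): b_i ≤ 3+i ∀i, a PF.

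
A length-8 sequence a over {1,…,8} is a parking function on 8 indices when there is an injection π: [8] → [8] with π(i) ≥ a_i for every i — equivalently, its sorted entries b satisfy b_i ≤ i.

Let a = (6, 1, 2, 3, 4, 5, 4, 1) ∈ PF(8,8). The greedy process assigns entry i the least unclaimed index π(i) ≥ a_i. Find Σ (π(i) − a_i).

10

Σπ = 8·9/2 = 36 (π permutes [8]); Σa = 6+1+2+3+4+5+4+1 = 26; disp = 36−26 = 10.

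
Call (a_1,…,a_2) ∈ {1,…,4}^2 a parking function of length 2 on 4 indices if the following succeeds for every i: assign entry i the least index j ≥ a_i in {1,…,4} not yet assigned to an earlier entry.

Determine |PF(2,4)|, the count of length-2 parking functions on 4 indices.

|PF(2,4)| = (4+1−2)·(4+1)^{2−1} = 3×5 = 15
E.g. (4,1) → sorted (1,4): b_i ≤ 2+i ∀i, a PF.

15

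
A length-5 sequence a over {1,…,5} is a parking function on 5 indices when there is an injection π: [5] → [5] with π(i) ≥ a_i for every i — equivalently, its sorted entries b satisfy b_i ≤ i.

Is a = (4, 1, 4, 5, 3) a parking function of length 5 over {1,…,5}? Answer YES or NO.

NO

Order a: b = (1, 3, 4, 4, 5).
  b_1=1 ≤ 1
  b_2=3 > 2
  fails at i=2 ⇒ NO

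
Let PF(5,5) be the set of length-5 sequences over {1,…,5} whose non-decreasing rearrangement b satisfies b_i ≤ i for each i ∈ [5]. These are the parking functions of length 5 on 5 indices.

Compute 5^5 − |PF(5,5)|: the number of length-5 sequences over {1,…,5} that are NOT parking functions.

1829

|PF| = (5+1−5)·(5+1)^{5−1} = 1×1296 = 1296 [KW]
E.g. (1,4,4,1,5) → sorted (1,1,4,4,5): b_3=4>3, not a PF.
So 3125 − 1296 = 1829 fail.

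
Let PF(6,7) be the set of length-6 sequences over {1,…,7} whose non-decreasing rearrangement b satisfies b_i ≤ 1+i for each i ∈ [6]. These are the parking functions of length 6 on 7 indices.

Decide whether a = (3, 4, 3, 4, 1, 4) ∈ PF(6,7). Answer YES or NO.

Sorted: b = (1, 3, 3, 4, 4, 4).
  b_1=1 ≤ 2
  b_2=3 ≤ 3
  b_3=3 ≤ 4
  b_4=4 ≤ 5
  b_5=4 ≤ 6
  b_6=4 ≤ 7
All bounds hold ⇒ YES

YES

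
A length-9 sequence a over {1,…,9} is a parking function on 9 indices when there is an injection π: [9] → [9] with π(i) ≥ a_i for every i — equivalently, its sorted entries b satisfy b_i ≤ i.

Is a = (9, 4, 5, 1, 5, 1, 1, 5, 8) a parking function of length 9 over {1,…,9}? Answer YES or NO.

YES

Rearranged: b = (1, 1, 1, 4, 5, 5, 5, 8, 9).
  b_1=1 ≤ 1
  b_2=1 ≤ 2
  b_3=1 ≤ 3
  b_4=4 ≤ 4
  b_5=5 ≤ 5
  b_6=5 ≤ 6
  b_7=5 ≤ 7
  b_8=8 ≤ 8
  b_9=9 ≤ 9
All bounds hold ⇒ YES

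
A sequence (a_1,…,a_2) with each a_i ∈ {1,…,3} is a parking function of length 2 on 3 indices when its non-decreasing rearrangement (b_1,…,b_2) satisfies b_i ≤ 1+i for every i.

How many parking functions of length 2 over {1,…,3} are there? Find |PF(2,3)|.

|PF(2,3)| = (3+1−2)·(3+1)^{2−1} = 2·4 = 8 (Pollak)
Example (2,2) → sorted (2,2): b_i ≤ 1+i ∀i, a PF.

8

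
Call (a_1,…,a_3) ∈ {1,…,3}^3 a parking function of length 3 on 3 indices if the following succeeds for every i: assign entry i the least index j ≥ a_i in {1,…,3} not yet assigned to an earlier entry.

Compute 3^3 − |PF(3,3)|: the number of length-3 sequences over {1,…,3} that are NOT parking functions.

Count = (4−3)·4^(3−1) = 1·16 = 16
E.g. (3,3,3) → sorted (3,3,3): b_1=3>1, not a PF.
Total 27; non-PF = 27−16 = 11

11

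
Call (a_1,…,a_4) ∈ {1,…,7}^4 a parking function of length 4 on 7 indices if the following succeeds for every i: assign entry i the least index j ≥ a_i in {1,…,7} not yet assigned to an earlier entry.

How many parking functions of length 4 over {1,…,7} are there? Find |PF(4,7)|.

|PF(4,7)| = (8−4)·8^(4−1) = 4 · 512 = 2048
Example (3,1,1,1) → sorted (1,1,1,3): b_i ≤ 3+i ∀i, a PF.

2048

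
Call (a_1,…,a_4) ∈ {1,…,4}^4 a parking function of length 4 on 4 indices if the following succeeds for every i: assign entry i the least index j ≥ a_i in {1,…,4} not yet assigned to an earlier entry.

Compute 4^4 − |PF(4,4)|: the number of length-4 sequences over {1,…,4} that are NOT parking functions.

131

|PF(4,4)| = (5−4)·5^(4−1) = 1×125 = 125 [KW]
Check (3,4,4,2) → sorted (2,3,4,4): b_1=2>1, not a PF.
So 256 − 125 = 131 fail.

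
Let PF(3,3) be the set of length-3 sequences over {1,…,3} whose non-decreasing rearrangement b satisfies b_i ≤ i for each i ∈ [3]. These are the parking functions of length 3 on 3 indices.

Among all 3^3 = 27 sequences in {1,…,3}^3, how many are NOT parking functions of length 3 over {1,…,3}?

11

|PF| = 1·4^2 = 1×16 = 16 (Pollak)
Check (2,2,3) → sorted (2,2,3): b_1=2>1, not a PF.
3^3 − 16 = 27 − 16 = 11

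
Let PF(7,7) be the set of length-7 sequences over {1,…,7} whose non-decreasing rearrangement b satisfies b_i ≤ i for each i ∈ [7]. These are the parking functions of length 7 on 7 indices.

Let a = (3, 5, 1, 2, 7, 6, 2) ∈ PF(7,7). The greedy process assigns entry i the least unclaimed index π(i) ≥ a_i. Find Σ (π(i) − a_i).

2

Σπ(i) = 1+…+7 = 28; Σa = 3+5+1+2+7+6+2 = 26; disp = 28−26 = 2.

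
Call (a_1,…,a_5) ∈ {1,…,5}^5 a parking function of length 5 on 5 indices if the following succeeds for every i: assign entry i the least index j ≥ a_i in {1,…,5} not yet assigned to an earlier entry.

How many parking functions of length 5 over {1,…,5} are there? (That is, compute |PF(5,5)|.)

1296

#PF = (6−5)·6^(5−1) = 1×1296 = 1296 (Pollak)
One tuple (1,1,1,5,2) → sorted (1,1,1,2,5): b_i ≤ i ∀i, a PF.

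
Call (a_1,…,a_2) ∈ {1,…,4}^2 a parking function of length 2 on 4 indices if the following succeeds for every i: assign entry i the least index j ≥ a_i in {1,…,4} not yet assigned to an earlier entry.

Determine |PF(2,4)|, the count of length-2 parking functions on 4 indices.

15

|PF(2,4)| = (5−2)·5^(2−1) = 3×5 = 15
Check (1,3) → sorted (1,3): b_i ≤ 2+i ∀i, a PF.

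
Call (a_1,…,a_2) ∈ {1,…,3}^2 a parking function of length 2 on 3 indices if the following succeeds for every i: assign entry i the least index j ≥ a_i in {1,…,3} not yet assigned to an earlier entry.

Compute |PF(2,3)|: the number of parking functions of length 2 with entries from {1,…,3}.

|PF(2,3)| = (3−2+1)·(3+1)^(2−1) = 2 · 4 = 8 (Konheim–Weiss)
One tuple (1,3) → sorted (1,3): b_i ≤ 1+i ∀i, a PF.

8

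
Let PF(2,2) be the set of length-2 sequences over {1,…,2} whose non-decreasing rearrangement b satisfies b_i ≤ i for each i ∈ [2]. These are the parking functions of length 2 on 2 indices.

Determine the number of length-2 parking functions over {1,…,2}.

Count = 1·3^1 = 1 · 3 = 3 [KW]
Example (1,2) → sorted (1,2): b_i ≤ i ∀i, a PF.

3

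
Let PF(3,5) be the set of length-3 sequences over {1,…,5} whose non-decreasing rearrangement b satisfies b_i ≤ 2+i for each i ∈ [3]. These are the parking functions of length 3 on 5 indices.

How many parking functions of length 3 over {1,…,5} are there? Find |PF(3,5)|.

|PF(3,5)| = (5−3+1)·(5+1)^(3−1) = 3 · 36 = 108 [KW]
Example (4,3,1) → sorted (1,3,4): b_i ≤ 2+i ∀i, a PF.

108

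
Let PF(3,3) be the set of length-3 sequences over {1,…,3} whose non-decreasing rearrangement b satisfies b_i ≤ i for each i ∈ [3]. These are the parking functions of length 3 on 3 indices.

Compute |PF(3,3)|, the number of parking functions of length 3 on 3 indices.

|PF| = (4−3)·4^(3−1) = 1 · 16 = 16 (Pollak)
Check (3,2,1) → sorted (1,2,3): b_i ≤ i ∀i, a PF.

16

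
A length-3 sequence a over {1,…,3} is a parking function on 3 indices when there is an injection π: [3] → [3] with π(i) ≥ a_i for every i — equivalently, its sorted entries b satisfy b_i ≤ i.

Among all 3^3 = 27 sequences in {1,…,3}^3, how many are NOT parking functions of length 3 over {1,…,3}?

11

#PF = 1·4^2 = 1×16 = 16 (Konheim–Weiss)
Check (3,3,1) → sorted (1,3,3): b_2=3>2, not a PF.
Total 27; non-PF = 27−16 = 11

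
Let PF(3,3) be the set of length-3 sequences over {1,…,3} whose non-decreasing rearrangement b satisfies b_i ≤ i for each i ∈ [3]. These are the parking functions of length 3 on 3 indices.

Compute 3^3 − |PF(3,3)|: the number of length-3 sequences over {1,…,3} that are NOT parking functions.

11

#PF = (3−3+1)·(3+1)^(3−1) = 1 · 16 = 16 [KW]
Check (3,3,3) → sorted (3,3,3): b_1=3>1, not a PF.
3^3 − 16 = 27 − 16 = 11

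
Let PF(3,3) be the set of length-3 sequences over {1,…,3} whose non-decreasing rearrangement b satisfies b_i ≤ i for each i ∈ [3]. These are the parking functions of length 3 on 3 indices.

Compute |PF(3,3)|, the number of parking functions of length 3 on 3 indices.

16

#PF = (3+1−3)·(3+1)^{3−1} = 1 · 16 = 16 (Konheim–Weiss)
E.g. (2,3,1) → sorted (1,2,3): b_i ≤ i ∀i, a PF.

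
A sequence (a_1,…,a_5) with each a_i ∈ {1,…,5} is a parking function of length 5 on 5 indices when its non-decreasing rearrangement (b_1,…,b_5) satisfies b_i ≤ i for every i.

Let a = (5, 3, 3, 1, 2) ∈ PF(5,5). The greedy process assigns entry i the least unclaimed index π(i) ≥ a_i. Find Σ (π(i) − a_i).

1

Σπ = 15 ({1..5} each once); Σa = 5+3+3+1+2 = 14; disp = 15−14 = 1.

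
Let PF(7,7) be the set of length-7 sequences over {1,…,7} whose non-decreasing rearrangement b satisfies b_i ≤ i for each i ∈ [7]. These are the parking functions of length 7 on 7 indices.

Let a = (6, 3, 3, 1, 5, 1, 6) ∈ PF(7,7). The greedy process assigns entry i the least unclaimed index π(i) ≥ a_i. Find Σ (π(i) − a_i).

Σπ = 28 ({1..7} each once); Σa = 6+3+3+1+5+1+6 = 25; disp = 28−25 = 3.

3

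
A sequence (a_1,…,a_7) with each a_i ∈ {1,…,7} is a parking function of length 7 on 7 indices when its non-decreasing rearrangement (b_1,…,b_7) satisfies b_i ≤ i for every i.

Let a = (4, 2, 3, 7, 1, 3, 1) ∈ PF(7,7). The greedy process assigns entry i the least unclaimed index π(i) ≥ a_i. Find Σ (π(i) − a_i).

7

Σπ = 28 ({1..7} each once); Σa = 4+2+3+7+1+3+1 = 21; disp = 28−21 = 7.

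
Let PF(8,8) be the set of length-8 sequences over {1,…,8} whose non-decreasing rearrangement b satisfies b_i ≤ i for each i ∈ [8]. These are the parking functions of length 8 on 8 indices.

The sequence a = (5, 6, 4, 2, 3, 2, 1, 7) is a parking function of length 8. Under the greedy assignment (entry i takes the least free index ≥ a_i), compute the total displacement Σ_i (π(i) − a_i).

Σπ = 8·9/2 = 36 (π permutes [8]); Σa = 5+6+4+2+3+2+1+7 = 30; disp = 36−30 = 6.

6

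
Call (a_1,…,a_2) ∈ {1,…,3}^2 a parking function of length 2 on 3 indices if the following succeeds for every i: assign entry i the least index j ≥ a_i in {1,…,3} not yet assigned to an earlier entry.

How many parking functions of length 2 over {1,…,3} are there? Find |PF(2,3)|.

#PF = (3+1−2)·(3+1)^{2−1} = 2·4 = 8
Example (3,1) → sorted (1,3): b_i ≤ 1+i ∀i, a PF.

8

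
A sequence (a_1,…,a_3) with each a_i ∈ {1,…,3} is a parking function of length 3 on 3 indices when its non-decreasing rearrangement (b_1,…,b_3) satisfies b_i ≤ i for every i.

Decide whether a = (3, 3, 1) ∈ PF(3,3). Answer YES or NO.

Sorted: b = (1, 3, 3).
  b_1=1 ≤ 1
  b_2=3 > 2
  fails at i=2 ⇒ NO

NO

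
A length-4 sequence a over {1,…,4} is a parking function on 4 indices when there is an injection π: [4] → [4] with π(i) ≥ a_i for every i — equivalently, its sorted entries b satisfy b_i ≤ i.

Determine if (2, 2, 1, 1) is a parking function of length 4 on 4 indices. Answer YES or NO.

Sorted: b = (1, 1, 2, 2).
  b_1=1 ≤ 1
  b_2=1 ≤ 2
  b_3=2 ≤ 3
  b_4=2 ≤ 4
All bounds hold ⇒ YES

YES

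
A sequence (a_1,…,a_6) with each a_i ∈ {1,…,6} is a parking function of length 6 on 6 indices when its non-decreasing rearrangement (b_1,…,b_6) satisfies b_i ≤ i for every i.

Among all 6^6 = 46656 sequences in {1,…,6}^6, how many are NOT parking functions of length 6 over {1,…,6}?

29849

#PF = (7−6)·7^(6−1) = 1·16807 = 16807 (Pollak)
One tuple (2,3,6,1,5,5) → sorted (1,2,3,5,5,6): b_4=5>4, not a PF.
6^6 − 16807 = 46656 − 16807 = 29849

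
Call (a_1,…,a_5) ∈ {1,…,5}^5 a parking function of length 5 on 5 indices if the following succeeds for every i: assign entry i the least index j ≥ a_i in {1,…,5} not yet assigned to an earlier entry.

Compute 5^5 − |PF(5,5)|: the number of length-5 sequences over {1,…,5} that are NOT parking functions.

1829

|PF(5,5)| = (5+1−5)·(5+1)^{5−1} = 1 · 1296 = 1296
Example (4,1,5,1,4) → sorted (1,1,4,4,5): b_3=4>3, not a PF.
5^5 − 1296 = 3125 − 1296 = 1829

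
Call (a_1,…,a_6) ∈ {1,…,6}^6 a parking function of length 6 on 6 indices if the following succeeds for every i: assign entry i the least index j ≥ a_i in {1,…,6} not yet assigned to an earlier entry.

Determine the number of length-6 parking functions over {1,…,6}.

Count = 1·7^5 = 1 · 16807 = 16807 (Konheim–Weiss)
Example (6,2,3,5,3,1) → sorted (1,2,3,3,5,6): b_i ≤ i ∀i, a PF.

16807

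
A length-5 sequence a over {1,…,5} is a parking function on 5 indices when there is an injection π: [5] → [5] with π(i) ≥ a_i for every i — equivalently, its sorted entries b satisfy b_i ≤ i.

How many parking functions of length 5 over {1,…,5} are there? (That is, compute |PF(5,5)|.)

Count = (5−5+1)·(5+1)^(5−1) = 1×1296 = 1296
Check (2,3,1,4,3) → sorted (1,2,3,3,4): b_i ≤ i ∀i, a PF.

1296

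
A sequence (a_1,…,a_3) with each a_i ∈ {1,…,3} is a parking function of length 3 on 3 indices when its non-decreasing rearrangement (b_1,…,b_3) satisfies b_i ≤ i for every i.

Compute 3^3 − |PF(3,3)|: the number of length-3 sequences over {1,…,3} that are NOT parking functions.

11

#PF = (4−3)·4^(3−1) = 1×16 = 16
E.g. (3,3,1) → sorted (1,3,3): b_2=3>2, not a PF.
3^3 − 16 = 27 − 16 = 11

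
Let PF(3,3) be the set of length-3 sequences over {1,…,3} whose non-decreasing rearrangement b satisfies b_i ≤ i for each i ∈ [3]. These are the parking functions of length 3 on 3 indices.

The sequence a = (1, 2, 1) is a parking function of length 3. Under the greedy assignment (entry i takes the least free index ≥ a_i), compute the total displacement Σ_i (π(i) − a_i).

Σπ = 3·4/2 = 6 (π permutes [3]); Σa = 1+2+1 = 4; disp = 6−4 = 2.

2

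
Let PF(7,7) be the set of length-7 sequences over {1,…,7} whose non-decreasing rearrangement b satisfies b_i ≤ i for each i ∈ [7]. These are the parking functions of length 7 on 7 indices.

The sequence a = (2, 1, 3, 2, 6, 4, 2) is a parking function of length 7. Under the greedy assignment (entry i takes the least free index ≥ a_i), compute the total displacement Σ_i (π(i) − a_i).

Σπ = 7·8/2 = 28 (π permutes [7]); Σa = 2+1+3+2+6+4+2 = 20; disp = 28−20 = 8.

8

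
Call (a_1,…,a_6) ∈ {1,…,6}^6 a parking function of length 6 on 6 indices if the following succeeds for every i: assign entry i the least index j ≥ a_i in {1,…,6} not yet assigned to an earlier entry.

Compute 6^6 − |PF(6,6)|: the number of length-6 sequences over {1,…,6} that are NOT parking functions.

29849

|PF| = (6−6+1)·(6+1)^(6−1) = 1 · 16807 = 16807
Check (6,5,6,2,6,5) → sorted (2,5,5,6,6,6): b_1=2>1, not a PF.
6^6 − 16807 = 46656 − 16807 = 29849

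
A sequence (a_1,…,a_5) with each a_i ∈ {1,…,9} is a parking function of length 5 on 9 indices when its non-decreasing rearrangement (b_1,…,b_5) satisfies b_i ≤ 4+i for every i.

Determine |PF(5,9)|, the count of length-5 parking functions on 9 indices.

#PF = 5·10^4 = 5×10000 = 50000 (Pollak)
One tuple (2,5,7,4,8) → sorted (2,4,5,7,8): b_i ≤ 4+i ∀i, a PF.

50000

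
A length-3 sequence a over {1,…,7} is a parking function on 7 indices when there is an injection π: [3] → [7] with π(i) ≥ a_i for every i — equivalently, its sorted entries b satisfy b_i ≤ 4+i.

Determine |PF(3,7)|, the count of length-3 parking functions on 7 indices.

320

Count = (8−3)·8^(3−1) = 5 · 64 = 320 (Konheim–Weiss)
Check (4,3,6) → sorted (3,4,6): b_i ≤ 4+i ∀i, a PF.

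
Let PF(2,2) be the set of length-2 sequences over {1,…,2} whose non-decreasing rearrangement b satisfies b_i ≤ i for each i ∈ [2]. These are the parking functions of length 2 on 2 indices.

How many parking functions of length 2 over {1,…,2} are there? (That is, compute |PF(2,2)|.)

3

Count = (2+1−2)·(2+1)^{2−1} = 1·3 = 3
One tuple (1,2) → sorted (1,2): b_i ≤ i ∀i, a PF.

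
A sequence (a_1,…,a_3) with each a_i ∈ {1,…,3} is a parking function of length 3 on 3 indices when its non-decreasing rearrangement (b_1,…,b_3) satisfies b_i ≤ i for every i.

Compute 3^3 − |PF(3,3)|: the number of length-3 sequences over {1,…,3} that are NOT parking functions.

Count = (3+1−3)·(3+1)^{3−1} = 1×16 = 16 [KW]
One tuple (3,2,3) → sorted (2,3,3): b_1=2>1, not a PF.
So 27 − 16 = 11 fail.

11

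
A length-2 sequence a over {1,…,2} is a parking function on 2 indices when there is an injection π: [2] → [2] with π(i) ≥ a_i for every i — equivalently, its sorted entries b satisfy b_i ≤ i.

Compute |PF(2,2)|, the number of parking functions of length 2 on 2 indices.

3

#PF = (2−2+1)·(2+1)^(2−1) = 1 · 3 = 3
Example (1,1) → sorted (1,1): b_i ≤ i ∀i, a PF.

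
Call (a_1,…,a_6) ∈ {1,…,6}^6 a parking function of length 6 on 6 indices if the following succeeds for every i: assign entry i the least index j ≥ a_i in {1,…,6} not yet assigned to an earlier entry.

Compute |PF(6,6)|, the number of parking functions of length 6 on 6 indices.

16807

|PF| = (6+1−6)·(6+1)^{6−1} = 1×16807 = 16807 (Konheim–Weiss)
Example (2,3,5,2,1,2) → sorted (1,2,2,2,3,5): b_i ≤ i ∀i, a PF.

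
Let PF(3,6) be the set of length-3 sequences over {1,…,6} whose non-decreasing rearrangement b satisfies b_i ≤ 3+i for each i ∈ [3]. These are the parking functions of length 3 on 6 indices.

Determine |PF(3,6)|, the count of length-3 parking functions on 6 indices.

196

|PF(3,6)| = (6−3+1)·(6+1)^(3−1) = 4·49 = 196 [KW]
Example (2,4,1) → sorted (1,2,4): b_i ≤ 3+i ∀i, a PF.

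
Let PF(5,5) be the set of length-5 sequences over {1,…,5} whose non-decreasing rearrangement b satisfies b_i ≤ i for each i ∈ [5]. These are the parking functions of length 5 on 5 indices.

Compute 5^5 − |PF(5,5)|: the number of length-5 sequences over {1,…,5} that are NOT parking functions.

Count = (5+1−5)·(5+1)^{5−1} = 1×1296 = 1296 [KW]
E.g. (5,5,4,5,1) → sorted (1,4,5,5,5): b_2=4>2, not a PF.
So 3125 − 1296 = 1829 fail.

1829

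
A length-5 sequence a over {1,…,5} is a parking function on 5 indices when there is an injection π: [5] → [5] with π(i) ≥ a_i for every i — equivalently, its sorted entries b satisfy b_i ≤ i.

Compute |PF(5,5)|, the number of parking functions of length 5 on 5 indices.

1296

|PF| = (5+1−5)·(5+1)^{5−1} = 1 · 1296 = 1296 (Konheim–Weiss)
Example (4,1,5,3,2) → sorted (1,2,3,4,5): b_i ≤ i ∀i, a PF.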